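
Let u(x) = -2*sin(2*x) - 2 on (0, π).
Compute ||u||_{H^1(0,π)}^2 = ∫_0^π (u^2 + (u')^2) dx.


||u||_{H^1(0,π)}^2 = 14*π

u'(x) = -4*cos(2*x).
Expand u² and (u')² and integrate term by term on (0, π), using: for integers n ≥ 1, ∫_0^π sin²(nx) dx = ∫_0^π cos²(nx) dx = π/2; for n ≠ n', ∫_0^π sin(nx)sin(n'x) dx = ∫_0^π cos(nx)cos(n'x) dx = 0; and by product-to-sum, ∫_0^π sin(nx)cos(n'x) dx = ½∫_0^π [sin((n+n')x) + sin((n−n')x)] dx, which is 0 when n+n' is even and 2n/(n²−n'²) when n+n' is odd (it need not vanish on (0, π)). For the constant mode: ∫_0^π 1 dx = π, ∫_0^π cos(nx) dx = 0, ∫_0^π sin(nx) dx = (1−(−1)^n)/n.
  u² squared terms: (-2)²·∫1 dx = 4·π = 4*π;  (-2)²·∫sin(2x)² dx = 4·π/2 = 2*π.
  u² cross terms: 2·(-2)·(-2)·∫1·sin(2x) dx = 8·(0) = 0.
  So ∫_0^π u² dx = 4*π + 2*π + 0 = 6*π.
  (u')² squared terms: (-4)²·∫cos(2x)² dx = 16·π/2 = 8*π.
  So ∫_0^π (u')² dx = 8*π.
||u||_{H^1}^2 = (6*π) + (8*π) = 14*π.


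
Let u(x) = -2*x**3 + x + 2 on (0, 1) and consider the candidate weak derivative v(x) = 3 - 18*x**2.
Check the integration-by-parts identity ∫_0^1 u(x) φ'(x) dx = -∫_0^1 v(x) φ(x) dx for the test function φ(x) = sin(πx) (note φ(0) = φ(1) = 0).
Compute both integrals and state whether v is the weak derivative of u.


LHS = -24/π^3 + 4/π, RHS = -72/π^3 + 12/π. No, v is not the weak derivative of u.

u(x) = -2*x**3 + x + 2, classical derivative u'(x) = 1 - 6*x**2.
φ(x) = sin(πx), so φ'(x) = π*cos(π*x).
Note φ(0) = φ(1) = 0, so the boundary term u·φ vanishes.
LHS = ∫_0^1 u(x) φ'(x) dx = ∫_0^1 (-2*π*x^3*cos(π*x) + π*x*cos(π*x) + 2*π*cos(π*x)) dx. Term by term:
  ∫_0^1 2*π*cos(π*x) dx = 0;  ∫_0^1 π*x*cos(π*x) dx = -2/π;  ∫_0^1 -2*π*x^3*cos(π*x) dx = -24/π^3 + 6/π.
Sum: 0 − 2/π + -24/π^3 + 6/π = -24/π^3 + 4/π.
So LHS = -24/π^3 + 4/π.
∫_0^1 v(x) φ(x) dx = ∫_0^1 (-18*x^2*sin(π*x) + 3*sin(π*x)) dx. Term by term:
  ∫_0^1 3*sin(π*x) dx = 6/π;  ∫_0^1 -18*x^2*sin(π*x) dx = -18/π + 72/π^3.
Sum: 6/π + -18/π + 72/π^3 = -12/π + 72/π^3.
So RHS = -∫_0^1 v(x) φ(x) dx = -72/π^3 + 12/π.
LHS − RHS = -8/π + 48/π^3 ≠ 0, so the identity fails.
(For a valid weak derivative the identity must hold for EVERY test function, in particular this one. The failure shows v is NOT the weak derivative of u.)
Correct weak derivative would be u'(x) = 1 - 6*x**2.


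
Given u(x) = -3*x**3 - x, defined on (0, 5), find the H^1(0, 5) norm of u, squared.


||u||_{H^1}^2 = 3267980/21

The H^1 norm (squared) on an interval (0, L) is
  ||u||_{H^1}^2 = ∫_0^L u(x)^2 dx + ∫_0^L u'(x)^2 dx.
Compute u'(x) = -9*x**2 - 1.
Then u(x)^2 = 9*x**6 + 6*x**4 + x**2 and u'(x)^2 = 81*x**4 + 18*x**2 + 1.
Integrate each monomial from 0 to 5 using ∫_0^5 c·x^n dx = c·5^(n+1)/(n+1):
  ∫_0^5 u(x)^2 dx = ∫_0^5 (9*x^6 + 6*x^4 + x^2) dx. Term by term:
    ∫_0^5 9*x^6 dx = 703125/7;  ∫_0^5 6*x^4 dx = 3750;  ∫_0^5 x^2 dx = 125/3.
  Sum: 703125/7 + 3750 + 125/3 = 2189000/21.
  ∫_0^5 u'(x)^2 dx = ∫_0^5 (81*x^4 + 18*x^2 + 1) dx. Term by term:
    ∫_0^5 81*x^4 dx = 50625;  ∫_0^5 18*x^2 dx = 750;  ∫_0^5 1 dx = 5.
  Sum: 50625 + 750 + 5 = 51380.
Adding: ||u||_{H^1}^2 = 2189000/21 + 51380 = 3267980/21.


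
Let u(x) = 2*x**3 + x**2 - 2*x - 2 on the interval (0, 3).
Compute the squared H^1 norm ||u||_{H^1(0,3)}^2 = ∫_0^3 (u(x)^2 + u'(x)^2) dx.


||u||_{H^1}^2 = 113124/35

The H^1 norm (squared) on an interval (0, L) is
  ||u||_{H^1}^2 = ∫_0^L u(x)^2 dx + ∫_0^L u'(x)^2 dx.
Compute u'(x) = 6*x**2 + 2*x - 2.
Then u(x)^2 = 4*x**6 + 4*x**5 - 7*x**4 - 12*x**3 + 8*x + 4 and u'(x)^2 = 36*x**4 + 24*x**3 - 20*x**2 - 8*x + 4.
Integrate each monomial from 0 to 3 using ∫_0^3 c·x^n dx = c·3^(n+1)/(n+1):
  ∫_0^3 u(x)^2 dx = ∫_0^3 (4*x^6 + 4*x^5 - 7*x^4 - 12*x^3 + 8*x + 4) dx. Term by term:
    ∫_0^3 4*x^6 dx = 8748/7;  ∫_0^3 4*x^5 dx = 486;  ∫_0^3 -7*x^4 dx = -1701/5;
    ∫_0^3 -12*x^3 dx = -243;  ∫_0^3 8*x dx = 36;  ∫_0^3 4 dx = 12.
  Sum: 8748/7 + 486 − 1701/5 − 243 + 36 + 12 = 42018/35.
  ∫_0^3 u'(x)^2 dx = ∫_0^3 (36*x^4 + 24*x^3 - 20*x^2 - 8*x + 4) dx. Term by term:
    ∫_0^3 36*x^4 dx = 8748/5;  ∫_0^3 24*x^3 dx = 486;  ∫_0^3 -20*x^2 dx = -180;
    ∫_0^3 -8*x dx = -36;  ∫_0^3 4 dx = 12.
  Sum: 8748/5 + 486 − 180 − 36 + 12 = 10158/5.
Adding: ||u||_{H^1}^2 = 42018/35 + 10158/5 = 113124/35.


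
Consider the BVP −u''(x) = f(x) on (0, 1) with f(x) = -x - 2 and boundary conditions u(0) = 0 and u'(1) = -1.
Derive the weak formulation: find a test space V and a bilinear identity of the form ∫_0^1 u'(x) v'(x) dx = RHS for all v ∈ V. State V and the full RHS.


V = {v ∈ H^1(0, 1) : v(0) = 0} (test functions vanish at x = 0 where u is specified); weak form: ∫_0^1 u'v' dx = ∫_0^1 (-x - 2) v dx − v(1) for all v ∈ V.

Multiply both sides by a test function v and integrate from 0 to 1:
  ∫_0^1 −u''(x) v(x) dx = ∫_0^1 f(x) v(x) dx.
Integrate the LHS by parts once:
  ∫_0^1 −u'' v dx = −[u'(x) v(x)]_0^1 + ∫_0^1 u'(x) v'(x) dx.
Thus ∫_0^1 u'(x) v'(x) dx = ∫_0^1 f(x) v(x) dx + [u'(x) v(x)]_0^1.
Choose V so that boundary terms are either known or forced to vanish.
Mixed BC: u(0) = 0 (Dirichlet) and u'(1) = -1 (Neumann). Define V = {v ∈ H^1(0, 1) : v(0) = 0}. Then [u' v]_0^1 = u'(1)·v(1) − u'(0)·0 = − v(1).
Weak formulation: find u (satisfying any essential BC) such that ∫_0^1 u'(x) v'(x) dx = ∫_0^1 f v dx − v(1) for all v ∈ V (Dirichlet at 0 absorbed into V; Neumann datum at x = 1 contributes the boundary term).
Substituting f(x) = -x - 2, the right-hand side is ∫_0^1 (-x - 2) v dx − v(1).


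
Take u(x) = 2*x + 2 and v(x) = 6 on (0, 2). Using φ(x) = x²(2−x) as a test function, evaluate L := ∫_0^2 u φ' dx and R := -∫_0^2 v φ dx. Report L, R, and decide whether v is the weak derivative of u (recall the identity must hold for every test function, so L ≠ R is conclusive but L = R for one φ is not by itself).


LHS = -8/3, RHS = -8. No, v is not the weak derivative of u.

u(x) = 2*x + 2, classical derivative u'(x) = 2.
φ(x) = x²(2−x), so φ'(x) = x*(4 - 3*x).
Note φ(0) = φ(2) = 0, so the boundary term u·φ vanishes.
LHS = ∫_0^2 u(x) φ'(x) dx = ∫_0^2 (-6*x^3 + 2*x^2 + 8*x) dx. Term by term:
  ∫_0^2 -6*x^3 dx = -24;  ∫_0^2 2*x^2 dx = 16/3;  ∫_0^2 8*x dx = 16.
Sum: -24 + 16/3 + 16 = -8/3.
So LHS = -8/3.
∫_0^2 v(x) φ(x) dx = ∫_0^2 (-6*x^3 + 12*x^2) dx. Term by term:
  ∫_0^2 -6*x^3 dx = -24;  ∫_0^2 12*x^2 dx = 32.
Sum: -24 + 32 = 8.
So RHS = -∫_0^2 v(x) φ(x) dx = -8.
LHS − RHS = 16/3 ≠ 0, so the identity fails.
(For a valid weak derivative the identity must hold for EVERY test function, in particular this one. The failure shows v is NOT the weak derivative of u.)
Correct weak derivative would be u'(x) = 2.


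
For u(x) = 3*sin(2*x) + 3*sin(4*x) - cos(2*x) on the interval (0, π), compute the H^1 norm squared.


||u||_{H^1(0,π)}^2 = 203*π/2

u'(x) = 2*sin(2*x) + 6*cos(2*x) + 12*cos(4*x).
Expand u² and (u')² and integrate term by term on (0, π), using: for integers n ≥ 1, ∫_0^π sin²(nx) dx = ∫_0^π cos²(nx) dx = π/2; for n ≠ n', ∫_0^π sin(nx)sin(n'x) dx = ∫_0^π cos(nx)cos(n'x) dx = 0; and by product-to-sum, ∫_0^π sin(nx)cos(n'x) dx = ½∫_0^π [sin((n+n')x) + sin((n−n')x)] dx, which is 0 when n+n' is even and 2n/(n²−n'²) when n+n' is odd (it need not vanish on (0, π)).
  u² squared terms: (-1)²·∫cos(2x)² dx = 1·π/2 = π/2;  (3)²·∫sin(2x)² dx = 9·π/2 = 9*π/2;  (3)²·∫sin(4x)² dx = 9·π/2 = 9*π/2.
  u² cross terms: 2·(-1)·(3)·∫cos(2x)·sin(2x) dx = -6·(0) = 0;  2·(-1)·(3)·∫cos(2x)·sin(4x) dx = -6·(0) = 0;  2·(3)·(3)·∫sin(2x)·sin(4x) dx = 18·(0) = 0.
  So ∫_0^π u² dx = π/2 + 9*π/2 + 9*π/2 + 0 + 0 + 0 = 19*π/2.
  (u')² squared terms: (2)²·∫sin(2x)² dx = 4·π/2 = 2*π;  (6)²·∫cos(2x)² dx = 36·π/2 = 18*π;  (12)²·∫cos(4x)² dx = 144·π/2 = 72*π.
  (u')² cross terms: 2·(2)·(6)·∫sin(2x)·cos(2x) dx = 24·(0) = 0;  2·(2)·(12)·∫sin(2x)·cos(4x) dx = 48·(0) = 0;  2·(6)·(12)·∫cos(2x)·cos(4x) dx = 144·(0) = 0.
  So ∫_0^π (u')² dx = 2*π + 18*π + 72*π + 0 + 0 + 0 = 92*π.
||u||_{H^1}^2 = (19*π/2) + (92*π) = 203*π/2.


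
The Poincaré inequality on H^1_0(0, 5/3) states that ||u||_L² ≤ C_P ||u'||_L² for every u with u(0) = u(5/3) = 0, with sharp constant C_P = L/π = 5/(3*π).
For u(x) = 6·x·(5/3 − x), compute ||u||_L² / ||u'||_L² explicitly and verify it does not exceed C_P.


||u||_L² / ||u'||_L² = sqrt(10)/6 < C_P = 5/(3*π).

u(x) = 6·x·(5/3 − x), so u'(x) = 10 - 12*x.
u(x) = 6·x·(5/3 − x) vanishes at x = 0 and x = 5/3, so u ∈ H^1_0(0, 5/3). Differentiate via the product rule and integrate the resulting polynomials term by term.
  ∫_0^5/3 u² dx = ∫_0^5/3 (36*x^4 - 120*x^3 + 100*x^2) dx. Term by term:
    ∫_0^5/3 36*x^4 dx = 2500/27;  ∫_0^5/3 -120*x^3 dx = -6250/27;  ∫_0^5/3 100*x^2 dx = 12500/81.
  Sum: 2500/27 − 6250/27 + 12500/81 = 1250/81.
  ∫_0^5/3 (u')² dx = ∫_0^5/3 (144*x^2 - 240*x + 100) dx. Term by term:
    ∫_0^5/3 144*x^2 dx = 2000/9;  ∫_0^5/3 -240*x dx = -1000/3;  ∫_0^5/3 100 dx = 500/3.
  Sum: 2000/9 − 1000/3 + 500/3 = 500/9.
∫_0^5/3 u² dx = 1250/81, so ||u||_L² = 25*sqrt(2)/9.
∫_0^5/3 (u')² dx = 500/9, so ||u'||_L² = 10*sqrt(5)/3.
Ratio ||u||_L² / ||u'||_L² = sqrt(10)/6.
Sharp Poincaré constant on H^1_0(0, 5/3) is C_P = L/π = 5/(3*π), achieved by sin(3*π/5·x).
A polynomial bump cannot attain the sharp Poincaré constant (only the first sine eigenfunction does), so the ratio is strictly less than C_P, consistent with ||u||_L² ≤ C_P ||u'||_L².


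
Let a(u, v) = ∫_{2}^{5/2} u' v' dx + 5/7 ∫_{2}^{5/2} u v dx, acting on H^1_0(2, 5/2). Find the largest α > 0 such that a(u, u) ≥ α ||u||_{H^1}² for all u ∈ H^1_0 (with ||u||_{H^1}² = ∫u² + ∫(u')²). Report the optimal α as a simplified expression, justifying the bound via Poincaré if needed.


α = (5 + 28*π^2)/(7*(1 + 4*π^2))

Coercivity of a(·,·) on H^1_0(2, 5/2) means a(u, u) ≥ α ||u||_{H^1}² for every u ∈ H^1_0.
The interval has length L = 1/2, and Poincaré/coercivity depend only on L. Here a(u, u) = ∫(u')² + (5/7)·∫u².
Here 0 < c = 5/7 < 1. The condition a(u,u) ≥ α||u||_{H^1}² reads (1−α)∫(u')² ≥ (α−c)∫u². Any admissible α is ≤ 1 (rapidly oscillating u have ∫u²/∫(u')² → 0), and α = 1 would force 0 ≥ (1−c)∫u², impossible since c < 1; so 1−α > 0. By the sharp Poincaré inequality on H^1_0 of an interval of length L, ∫(u')² ≥ (π/L)²∫u² with equality for the first sine mode sin(π(x−x₀)/L) (x₀ the left endpoint), so the inequality holds for all u iff (1−α)(π/L)² ≥ α − c, i.e. α ≤ ((π/L)² + c)/((π/L)² + 1) = (1 + c(L/π)²)/(1 + (L/π)²). With (π/L)² = 4*π^2 and c = 5/7, the largest admissible constant is α = ((π/L)² + c)/((π/L)² + 1).
Simplifying, α = (5 + 28*π^2)/(7*(1 + 4*π^2)).


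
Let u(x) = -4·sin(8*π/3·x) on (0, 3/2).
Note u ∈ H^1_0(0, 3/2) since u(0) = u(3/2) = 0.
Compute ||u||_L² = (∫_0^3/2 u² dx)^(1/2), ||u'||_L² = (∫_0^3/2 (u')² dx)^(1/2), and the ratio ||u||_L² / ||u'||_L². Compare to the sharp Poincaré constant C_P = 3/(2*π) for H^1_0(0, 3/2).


||u||_L² / ||u'||_L² = 3/(8*π) < C_P = 3/(2*π).

u(x) = -4·sin(8*π/3·x), so u'(x) = -32*π*cos(8*π*x/3)/3.
Writing u(x) = A·sin(kπx/L) with A = -4 and k = 4, use ∫_0^L sin²(kπx/L) dx = L/2 and ∫_0^L cos²(kπx/L) dx = L/2.
u² = 16·sin²(8*π/3·x) and (u')² = 1024*π^2/9·cos²(8*π/3·x), and each of sin², cos² integrates to L/2 = 3/4 over (0, 3/2).
∫_0^3/2 u² dx = 12, so ||u||_L² = 2*sqrt(3).
∫_0^3/2 (u')² dx = 256*π^2/3, so ||u'||_L² = 16*sqrt(3)*π/3.
Ratio ||u||_L² / ||u'||_L² = 3/(8*π).
Sharp Poincaré constant on H^1_0(0, 3/2) is C_P = L/π = 3/(2*π), achieved by sin(2*π/3·x).
This is the k = 4 harmonic; the ratio L/(kπ) is strictly less than C_P = L/π, consistent with the sharp inequality ||u||_L² ≤ C_P ||u'||_L².


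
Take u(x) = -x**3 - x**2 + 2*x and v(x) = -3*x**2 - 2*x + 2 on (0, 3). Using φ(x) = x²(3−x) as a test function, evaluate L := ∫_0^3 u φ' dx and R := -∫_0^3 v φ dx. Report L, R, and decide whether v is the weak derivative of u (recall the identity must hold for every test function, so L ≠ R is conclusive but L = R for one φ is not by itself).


LHS = 837/10, RHS = 837/10. Yes, v = u' weakly.

u(x) = -x**3 - x**2 + 2*x, classical derivative u'(x) = -3*x**2 - 2*x + 2.
φ(x) = x²(3−x), so φ'(x) = 3*x*(2 - x).
Note φ(0) = φ(3) = 0, so the boundary term u·φ vanishes.
LHS = ∫_0^3 u(x) φ'(x) dx = ∫_0^3 (3*x^5 - 3*x^4 - 12*x^3 + 12*x^2) dx. Term by term:
  ∫_0^3 3*x^5 dx = 729/2;  ∫_0^3 -3*x^4 dx = -729/5;  ∫_0^3 -12*x^3 dx = -243;
  ∫_0^3 12*x^2 dx = 108.
Sum: 729/2 − 729/5 − 243 + 108 = 837/10.
So LHS = 837/10.
∫_0^3 v(x) φ(x) dx = ∫_0^3 (3*x^5 - 7*x^4 - 8*x^3 + 6*x^2) dx. Term by term:
  ∫_0^3 3*x^5 dx = 729/2;  ∫_0^3 -7*x^4 dx = -1701/5;  ∫_0^3 -8*x^3 dx = -162;
  ∫_0^3 6*x^2 dx = 54.
Sum: 729/2 − 1701/5 − 162 + 54 = -837/10.
So RHS = -∫_0^3 v(x) φ(x) dx = 837/10.
LHS = RHS, so the identity holds for this test φ.
Moreover u is smooth here and v(x) = u'(x) = -3*x**2 - 2*x + 2 pointwise, so the identity holds for every test function. Hence v is the weak derivative of u.


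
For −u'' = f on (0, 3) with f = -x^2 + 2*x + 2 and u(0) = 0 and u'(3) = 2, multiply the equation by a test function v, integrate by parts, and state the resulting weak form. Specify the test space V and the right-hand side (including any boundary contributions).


V = {v ∈ H^1(0, 3) : v(0) = 0} (test functions vanish at x = 0 where u is specified); weak form: ∫_0^3 u'v' dx = ∫_0^3 (-x^2 + 2*x + 2) v dx + 2·v(3) for all v ∈ V.

Multiply both sides by a test function v and integrate from 0 to 3:
  ∫_0^3 −u''(x) v(x) dx = ∫_0^3 f(x) v(x) dx.
Integrate the LHS by parts once:
  ∫_0^3 −u'' v dx = −[u'(x) v(x)]_0^3 + ∫_0^3 u'(x) v'(x) dx.
Thus ∫_0^3 u'(x) v'(x) dx = ∫_0^3 f(x) v(x) dx + [u'(x) v(x)]_0^3.
Choose V so that boundary terms are either known or forced to vanish.
Mixed BC: u(0) = 0 (Dirichlet) and u'(3) = 2 (Neumann). Define V = {v ∈ H^1(0, 3) : v(0) = 0}. Then [u' v]_0^3 = u'(3)·v(3) − u'(0)·0 = 2·v(3).
Weak formulation: find u (satisfying any essential BC) such that ∫_0^3 u'(x) v'(x) dx = ∫_0^3 f v dx + 2·v(3) for all v ∈ V (Dirichlet at 0 absorbed into V; Neumann datum at x = 3 contributes the boundary term).
Substituting f(x) = -x^2 + 2*x + 2, the right-hand side is ∫_0^3 (-x^2 + 2*x + 2) v dx + 2·v(3).


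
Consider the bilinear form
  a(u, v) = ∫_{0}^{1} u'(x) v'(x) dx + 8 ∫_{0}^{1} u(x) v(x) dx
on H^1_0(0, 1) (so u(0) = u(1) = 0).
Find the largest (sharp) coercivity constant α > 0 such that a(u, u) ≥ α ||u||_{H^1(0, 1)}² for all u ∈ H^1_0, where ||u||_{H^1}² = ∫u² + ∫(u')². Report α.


α = 1

Coercivity of a(·,·) on H^1_0(0, 1) means a(u, u) ≥ α ||u||_{H^1}² for every u ∈ H^1_0.
The interval has length L = 1, and Poincaré/coercivity depend only on L. Here a(u, u) = ∫(u')² + (8)·∫u².
Here c = 8 ≥ 1, so a(u,u) = ∫(u')² + c∫u² ≥ ∫(u')² + ∫u² = ||u||_{H^1}², i.e. α = 1 works. No larger α is possible: a(u,u) ≥ α||u||_{H^1}² means (1−α)∫(u')² ≥ (α−c)∫u², and for the modes u_n = sin(nπ(x−x₀)/L) (x₀ the left endpoint) one has ∫u_n²/∫(u_n')² = (L/(nπ))² → 0, so a(u_n,u_n)/||u_n||_{H^1}² → 1. Hence the optimal constant is α = 1.
Therefore α = 1.


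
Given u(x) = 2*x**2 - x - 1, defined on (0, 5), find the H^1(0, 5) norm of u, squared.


||u||_{H^1}^2 = 7055/3

The H^1 norm (squared) on an interval (0, L) is
  ||u||_{H^1}^2 = ∫_0^L u(x)^2 dx + ∫_0^L u'(x)^2 dx.
Compute u'(x) = 4*x - 1.
Then u(x)^2 = 4*x**4 - 4*x**3 - 3*x**2 + 2*x + 1 and u'(x)^2 = 16*x**2 - 8*x + 1.
Integrate each monomial from 0 to 5 using ∫_0^5 c·x^n dx = c·5^(n+1)/(n+1):
  ∫_0^5 u(x)^2 dx = ∫_0^5 (4*x^4 - 4*x^3 - 3*x^2 + 2*x + 1) dx. Term by term:
    ∫_0^5 4*x^4 dx = 2500;  ∫_0^5 -4*x^3 dx = -625;  ∫_0^5 -3*x^2 dx = -125;
    ∫_0^5 2*x dx = 25;  ∫_0^5 1 dx = 5.
  Sum: 2500 − 625 − 125 + 25 + 5 = 1780.
  ∫_0^5 u'(x)^2 dx = ∫_0^5 (16*x^2 - 8*x + 1) dx. Term by term:
    ∫_0^5 16*x^2 dx = 2000/3;  ∫_0^5 -8*x dx = -100;  ∫_0^5 1 dx = 5.
  Sum: 2000/3 − 100 + 5 = 1715/3.
Adding: ||u||_{H^1}^2 = 1780 + 1715/3 = 7055/3.


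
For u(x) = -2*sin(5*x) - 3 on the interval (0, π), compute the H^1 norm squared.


||u||_{H^1(0,π)}^2 = 24/5 + 61*π

u'(x) = -10*cos(5*x).
Expand u² and (u')² and integrate term by term on (0, π), using: for integers n ≥ 1, ∫_0^π sin²(nx) dx = ∫_0^π cos²(nx) dx = π/2; for n ≠ n', ∫_0^π sin(nx)sin(n'x) dx = ∫_0^π cos(nx)cos(n'x) dx = 0; and by product-to-sum, ∫_0^π sin(nx)cos(n'x) dx = ½∫_0^π [sin((n+n')x) + sin((n−n')x)] dx, which is 0 when n+n' is even and 2n/(n²−n'²) when n+n' is odd (it need not vanish on (0, π)). For the constant mode: ∫_0^π 1 dx = π, ∫_0^π cos(nx) dx = 0, ∫_0^π sin(nx) dx = (1−(−1)^n)/n.
  u² squared terms: (-3)²·∫1 dx = 9·π = 9*π;  (-2)²·∫sin(5x)² dx = 4·π/2 = 2*π.
  u² cross terms: 2·(-3)·(-2)·∫1·sin(5x) dx = 12·(2/5) = 24/5.
  So ∫_0^π u² dx = 9*π + 2*π + 24/5 = 24/5 + 11*π.
  (u')² squared terms: (-10)²·∫cos(5x)² dx = 100·π/2 = 50*π.
  So ∫_0^π (u')² dx = 50*π.
||u||_{H^1}^2 = (24/5 + 11*π) + (50*π) = 24/5 + 61*π.


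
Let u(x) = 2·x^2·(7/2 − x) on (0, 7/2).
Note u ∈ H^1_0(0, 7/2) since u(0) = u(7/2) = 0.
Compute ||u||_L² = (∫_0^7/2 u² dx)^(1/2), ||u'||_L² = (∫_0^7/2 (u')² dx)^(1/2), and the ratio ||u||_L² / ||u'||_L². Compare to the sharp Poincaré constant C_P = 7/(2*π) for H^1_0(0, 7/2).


||u||_L² / ||u'||_L² = sqrt(14)/4 < C_P = 7/(2*π).

u(x) = 2·x^2·(7/2 − x), so u'(x) = 2*x*(7 - 3*x).
u(x) = 2·x^2·(7/2 − x) vanishes at x = 0 and x = 7/2, so u ∈ H^1_0(0, 7/2). Differentiate via the product rule and integrate the resulting polynomials term by term.
  ∫_0^7/2 u² dx = ∫_0^7/2 (4*x^6 - 28*x^5 + 49*x^4) dx. Term by term:
    ∫_0^7/2 4*x^6 dx = 117649/32;  ∫_0^7/2 -28*x^5 dx = -823543/96;  ∫_0^7/2 49*x^4 dx = 823543/160.
  Sum: 117649/32 − 823543/96 + 823543/160 = 117649/480.
  ∫_0^7/2 (u')² dx = ∫_0^7/2 (36*x^4 - 168*x^3 + 196*x^2) dx. Term by term:
    ∫_0^7/2 36*x^4 dx = 151263/40;  ∫_0^7/2 -168*x^3 dx = -50421/8;  ∫_0^7/2 196*x^2 dx = 16807/6.
  Sum: 151263/40 − 50421/8 + 16807/6 = 16807/60.
∫_0^7/2 u² dx = 117649/480, so ||u||_L² = 343*sqrt(30)/120.
∫_0^7/2 (u')² dx = 16807/60, so ||u'||_L² = 49*sqrt(105)/30.
Ratio ||u||_L² / ||u'||_L² = sqrt(14)/4.
Sharp Poincaré constant on H^1_0(0, 7/2) is C_P = L/π = 7/(2*π), achieved by sin(2*π/7·x).
A polynomial bump cannot attain the sharp Poincaré constant (only the first sine eigenfunction does), so the ratio is strictly less than C_P, consistent with ||u||_L² ≤ C_P ||u'||_L².


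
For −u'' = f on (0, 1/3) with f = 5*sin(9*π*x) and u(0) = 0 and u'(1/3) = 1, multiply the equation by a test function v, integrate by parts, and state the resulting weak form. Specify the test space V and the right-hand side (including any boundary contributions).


V = {v ∈ H^1(0, 1/3) : v(0) = 0} (test functions vanish at x = 0 where u is specified); weak form: ∫_0^1/3 u'v' dx = ∫_0^1/3 (5*sin(9*π*x)) v dx + v(1/3) for all v ∈ V.

Multiply both sides by a test function v and integrate from 0 to 1/3:
  ∫_0^1/3 −u''(x) v(x) dx = ∫_0^1/3 f(x) v(x) dx.
Integrate the LHS by parts once:
  ∫_0^1/3 −u'' v dx = −[u'(x) v(x)]_0^1/3 + ∫_0^1/3 u'(x) v'(x) dx.
Thus ∫_0^1/3 u'(x) v'(x) dx = ∫_0^1/3 f(x) v(x) dx + [u'(x) v(x)]_0^1/3.
Choose V so that boundary terms are either known or forced to vanish.
Mixed BC: u(0) = 0 (Dirichlet) and u'(1/3) = 1 (Neumann). Define V = {v ∈ H^1(0, 1/3) : v(0) = 0}. Then [u' v]_0^1/3 = u'(1/3)·v(1/3) − u'(0)·0 = v(1/3).
Weak formulation: find u (satisfying any essential BC) such that ∫_0^1/3 u'(x) v'(x) dx = ∫_0^1/3 f v dx + v(1/3) for all v ∈ V (Dirichlet at 0 absorbed into V; Neumann datum at x = 1/3 contributes the boundary term).
Substituting f(x) = 5*sin(9*π*x), the right-hand side is ∫_0^1/3 (5*sin(9*π*x)) v dx + v(1/3).


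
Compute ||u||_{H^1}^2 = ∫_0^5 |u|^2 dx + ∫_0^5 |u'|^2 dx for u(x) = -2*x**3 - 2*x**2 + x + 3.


||u||_{H^1}^2 = 1946900/21

The H^1 norm (squared) on an interval (0, L) is
  ||u||_{H^1}^2 = ∫_0^L u(x)^2 dx + ∫_0^L u'(x)^2 dx.
Compute u'(x) = -6*x**2 - 4*x + 1.
Then u(x)^2 = 4*x**6 + 8*x**5 - 16*x**3 - 11*x**2 + 6*x + 9 and u'(x)^2 = 36*x**4 + 48*x**3 + 4*x**2 - 8*x + 1.
Integrate each monomial from 0 to 5 using ∫_0^5 c·x^n dx = c·5^(n+1)/(n+1):
  ∫_0^5 u(x)^2 dx = ∫_0^5 (4*x^6 + 8*x^5 - 16*x^3 - 11*x^2 + 6*x + 9) dx. Term by term:
    ∫_0^5 4*x^6 dx = 312500/7;  ∫_0^5 8*x^5 dx = 62500/3;  ∫_0^5 -16*x^3 dx = -2500;
    ∫_0^5 -11*x^2 dx = -1375/3;  ∫_0^5 6*x dx = 75;  ∫_0^5 9 dx = 45.
  Sum: 312500/7 + 62500/3 − 2500 − 1375/3 + 75 + 45 = 438465/7.
  ∫_0^5 u'(x)^2 dx = ∫_0^5 (36*x^4 + 48*x^3 + 4*x^2 - 8*x + 1) dx. Term by term:
    ∫_0^5 36*x^4 dx = 22500;  ∫_0^5 48*x^3 dx = 7500;  ∫_0^5 4*x^2 dx = 500/3;
    ∫_0^5 -8*x dx = -100;  ∫_0^5 1 dx = 5.
  Sum: 22500 + 7500 + 500/3 − 100 + 5 = 90215/3.
Adding: ||u||_{H^1}^2 = 438465/7 + 90215/3 = 1946900/21.


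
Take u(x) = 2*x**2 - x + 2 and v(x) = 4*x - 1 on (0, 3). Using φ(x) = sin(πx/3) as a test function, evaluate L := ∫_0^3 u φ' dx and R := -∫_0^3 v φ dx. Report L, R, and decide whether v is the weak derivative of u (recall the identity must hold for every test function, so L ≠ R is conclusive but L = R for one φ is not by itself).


LHS = -30/π, RHS = -30/π. Yes, v = u' weakly.

u(x) = 2*x**2 - x + 2, classical derivative u'(x) = 4*x - 1.
φ(x) = sin(πx/3), so φ'(x) = π*cos(π*x/3)/3.
Note φ(0) = φ(3) = 0, so the boundary term u·φ vanishes.
LHS = ∫_0^3 u(x) φ'(x) dx = ∫_0^3 (2*π*x^2*cos(π*x/3)/3 - π*x*cos(π*x/3)/3 + 2*π*cos(π*x/3)/3) dx. Term by term:
  ∫_0^3 2*π*cos(π*x/3)/3 dx = 0;  ∫_0^3 -π*x*cos(π*x/3)/3 dx = 6/π;  ∫_0^3 2*π*x^2*cos(π*x/3)/3 dx = -36/π.
Sum: 0 + 6/π − 36/π = -30/π.
So LHS = -30/π.
∫_0^3 v(x) φ(x) dx = ∫_0^3 (4*x*sin(π*x/3) - sin(π*x/3)) dx. Term by term:
  ∫_0^3 -sin(π*x/3) dx = -6/π;  ∫_0^3 4*x*sin(π*x/3) dx = 36/π.
Sum: -6/π + 36/π = 30/π.
So RHS = -∫_0^3 v(x) φ(x) dx = -30/π.
LHS = RHS, so the identity holds for this test φ.
Moreover u is smooth here and v(x) = u'(x) = 4*x - 1 pointwise, so the identity holds for every test function. Hence v is the weak derivative of u.


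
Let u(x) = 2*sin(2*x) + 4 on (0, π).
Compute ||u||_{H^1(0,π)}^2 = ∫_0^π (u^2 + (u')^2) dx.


||u||_{H^1(0,π)}^2 = 26*π

u'(x) = 4*cos(2*x).
Expand u² and (u')² and integrate term by term on (0, π), using: for integers n ≥ 1, ∫_0^π sin²(nx) dx = ∫_0^π cos²(nx) dx = π/2; for n ≠ n', ∫_0^π sin(nx)sin(n'x) dx = ∫_0^π cos(nx)cos(n'x) dx = 0; and by product-to-sum, ∫_0^π sin(nx)cos(n'x) dx = ½∫_0^π [sin((n+n')x) + sin((n−n')x)] dx, which is 0 when n+n' is even and 2n/(n²−n'²) when n+n' is odd (it need not vanish on (0, π)). For the constant mode: ∫_0^π 1 dx = π, ∫_0^π cos(nx) dx = 0, ∫_0^π sin(nx) dx = (1−(−1)^n)/n.
  u² squared terms: (4)²·∫1 dx = 16·π = 16*π;  (2)²·∫sin(2x)² dx = 4·π/2 = 2*π.
  u² cross terms: 2·(4)·(2)·∫1·sin(2x) dx = 16·(0) = 0.
  So ∫_0^π u² dx = 16*π + 2*π + 0 = 18*π.
  (u')² squared terms: (4)²·∫cos(2x)² dx = 16·π/2 = 8*π.
  So ∫_0^π (u')² dx = 8*π.
||u||_{H^1}^2 = (18*π) + (8*π) = 26*π.


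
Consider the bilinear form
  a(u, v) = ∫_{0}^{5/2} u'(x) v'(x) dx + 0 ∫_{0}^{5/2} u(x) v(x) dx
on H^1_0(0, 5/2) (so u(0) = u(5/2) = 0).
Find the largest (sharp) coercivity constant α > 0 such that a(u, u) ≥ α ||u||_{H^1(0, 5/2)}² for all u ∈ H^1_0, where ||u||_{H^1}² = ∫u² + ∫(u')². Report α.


α = 4*π^2/(25 + 4*π^2)

Coercivity of a(·,·) on H^1_0(0, 5/2) means a(u, u) ≥ α ||u||_{H^1}² for every u ∈ H^1_0.
The interval has length L = 5/2, and Poincaré/coercivity depend only on L. Here a(u, u) = ∫(u')² + (0)·∫u².
Here c = 0, so a(u,u) = ∫(u')² alone. The condition a(u,u) ≥ α||u||_{H^1}² reads (1−α)∫(u')² ≥ (α−c)∫u². Any admissible α is ≤ 1 (rapidly oscillating u have ∫u²/∫(u')² → 0), and α = 1 would force 0 ≥ (1−c)∫u², impossible since c < 1; so 1−α > 0. By the sharp Poincaré inequality on H^1_0 of an interval of length L, ∫(u')² ≥ (π/L)²∫u² with equality for the first sine mode sin(π(x−x₀)/L) (x₀ the left endpoint), so the inequality holds for all u iff (1−α)(π/L)² ≥ α − c, i.e. α ≤ ((π/L)² + c)/((π/L)² + 1) = (1 + c(L/π)²)/(1 + (L/π)²). (Direct route, valid since c ≤ 0: Poincaré gives c∫u² ≥ c(L/π)²∫(u')², so a(u,u) ≥ (1 + c(L/π)²)∫(u')², while ||u||_{H^1}² ≤ (1 + (L/π)²)∫(u')²; dividing yields the same α.) With (π/L)² = 4*π^2/25 and c = 0, the largest admissible constant is α = ((π/L)² + c)/((π/L)² + 1).
Simplifying, α = 4*π^2/(25 + 4*π^2).


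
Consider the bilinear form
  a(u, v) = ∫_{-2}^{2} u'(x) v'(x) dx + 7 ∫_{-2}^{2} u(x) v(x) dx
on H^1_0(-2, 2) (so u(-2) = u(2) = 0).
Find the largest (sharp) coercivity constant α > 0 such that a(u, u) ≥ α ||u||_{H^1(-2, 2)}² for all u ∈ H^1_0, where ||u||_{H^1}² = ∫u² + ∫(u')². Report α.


α = 1

Coercivity of a(·,·) on H^1_0(-2, 2) means a(u, u) ≥ α ||u||_{H^1}² for every u ∈ H^1_0.
The interval has length L = 4, and Poincaré/coercivity depend only on L. Here a(u, u) = ∫(u')² + (7)·∫u².
Here c = 7 ≥ 1, so a(u,u) = ∫(u')² + c∫u² ≥ ∫(u')² + ∫u² = ||u||_{H^1}², i.e. α = 1 works. No larger α is possible: a(u,u) ≥ α||u||_{H^1}² means (1−α)∫(u')² ≥ (α−c)∫u², and for the modes u_n = sin(nπ(x−x₀)/L) (x₀ the left endpoint) one has ∫u_n²/∫(u_n')² = (L/(nπ))² → 0, so a(u_n,u_n)/||u_n||_{H^1}² → 1. Hence the optimal constant is α = 1.
Therefore α = 1.


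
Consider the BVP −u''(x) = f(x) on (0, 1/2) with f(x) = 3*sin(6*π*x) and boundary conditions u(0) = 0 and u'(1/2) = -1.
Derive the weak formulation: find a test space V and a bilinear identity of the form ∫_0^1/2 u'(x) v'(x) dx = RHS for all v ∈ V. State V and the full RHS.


V = {v ∈ H^1(0, 1/2) : v(0) = 0} (test functions vanish at x = 0 where u is specified); weak form: ∫_0^1/2 u'v' dx = ∫_0^1/2 (3*sin(6*π*x)) v dx − v(1/2) for all v ∈ V.

Multiply both sides by a test function v and integrate from 0 to 1/2:
  ∫_0^1/2 −u''(x) v(x) dx = ∫_0^1/2 f(x) v(x) dx.
Integrate the LHS by parts once:
  ∫_0^1/2 −u'' v dx = −[u'(x) v(x)]_0^1/2 + ∫_0^1/2 u'(x) v'(x) dx.
Thus ∫_0^1/2 u'(x) v'(x) dx = ∫_0^1/2 f(x) v(x) dx + [u'(x) v(x)]_0^1/2.
Choose V so that boundary terms are either known or forced to vanish.
Mixed BC: u(0) = 0 (Dirichlet) and u'(1/2) = -1 (Neumann). Define V = {v ∈ H^1(0, 1/2) : v(0) = 0}. Then [u' v]_0^1/2 = u'(1/2)·v(1/2) − u'(0)·0 = − v(1/2).
Weak formulation: find u (satisfying any essential BC) such that ∫_0^1/2 u'(x) v'(x) dx = ∫_0^1/2 f v dx − v(1/2) for all v ∈ V (Dirichlet at 0 absorbed into V; Neumann datum at x = 1/2 contributes the boundary term).
Substituting f(x) = 3*sin(6*π*x), the right-hand side is ∫_0^1/2 (3*sin(6*π*x)) v dx − v(1/2).


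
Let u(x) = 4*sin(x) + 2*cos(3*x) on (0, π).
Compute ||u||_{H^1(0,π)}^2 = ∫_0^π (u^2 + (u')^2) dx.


||u||_{H^1(0,π)}^2 = 36*π

u'(x) = -6*sin(3*x) + 4*cos(x).
Expand u² and (u')² and integrate term by term on (0, π), using: for integers n ≥ 1, ∫_0^π sin²(nx) dx = ∫_0^π cos²(nx) dx = π/2; for n ≠ n', ∫_0^π sin(nx)sin(n'x) dx = ∫_0^π cos(nx)cos(n'x) dx = 0; and by product-to-sum, ∫_0^π sin(nx)cos(n'x) dx = ½∫_0^π [sin((n+n')x) + sin((n−n')x)] dx, which is 0 when n+n' is even and 2n/(n²−n'²) when n+n' is odd (it need not vanish on (0, π)).
  u² squared terms: (2)²·∫cos(3x)² dx = 4·π/2 = 2*π;  (4)²·∫sin(x)² dx = 16·π/2 = 8*π.
  u² cross terms: 2·(2)·(4)·∫cos(3x)·sin(x) dx = 16·(0) = 0.
  So ∫_0^π u² dx = 2*π + 8*π + 0 = 10*π.
  (u')² squared terms: (-6)²·∫sin(3x)² dx = 36·π/2 = 18*π;  (4)²·∫cos(x)² dx = 16·π/2 = 8*π.
  (u')² cross terms: 2·(-6)·(4)·∫sin(3x)·cos(x) dx = -48·(0) = 0.
  So ∫_0^π (u')² dx = 18*π + 8*π + 0 = 26*π.
||u||_{H^1}^2 = (10*π) + (26*π) = 36*π.


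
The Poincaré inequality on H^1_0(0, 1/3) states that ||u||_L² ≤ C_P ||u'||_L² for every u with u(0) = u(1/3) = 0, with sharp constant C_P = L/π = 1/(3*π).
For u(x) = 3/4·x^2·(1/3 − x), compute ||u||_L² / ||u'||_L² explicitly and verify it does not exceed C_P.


||u||_L² / ||u'||_L² = sqrt(14)/42 < C_P = 1/(3*π).

u(x) = 3/4·x^2·(1/3 − x), so u'(x) = x*(2 - 9*x)/4.
u(x) = 3/4·x^2·(1/3 − x) vanishes at x = 0 and x = 1/3, so u ∈ H^1_0(0, 1/3). Differentiate via the product rule and integrate the resulting polynomials term by term.
  ∫_0^1/3 u² dx = ∫_0^1/3 (9*x^6/16 - 3*x^5/8 + x^4/16) dx. Term by term:
    ∫_0^1/3 9*x^6/16 dx = 1/27216;  ∫_0^1/3 -3*x^5/8 dx = -1/11664;  ∫_0^1/3 x^4/16 dx = 1/19440.
  Sum: 1/27216 − 1/11664 + 1/19440 = 1/408240.
  ∫_0^1/3 (u')² dx = ∫_0^1/3 (81*x^4/16 - 9*x^3/4 + x^2/4) dx. Term by term:
    ∫_0^1/3 81*x^4/16 dx = 1/240;  ∫_0^1/3 -9*x^3/4 dx = -1/144;  ∫_0^1/3 x^2/4 dx = 1/324.
  Sum: 1/240 − 1/144 + 1/324 = 1/3240.
∫_0^1/3 u² dx = 1/408240, so ||u||_L² = sqrt(35)/3780.
∫_0^1/3 (u')² dx = 1/3240, so ||u'||_L² = sqrt(10)/180.
Ratio ||u||_L² / ||u'||_L² = sqrt(14)/42.
Sharp Poincaré constant on H^1_0(0, 1/3) is C_P = L/π = 1/(3*π), achieved by sin(3*π·x).
A polynomial bump cannot attain the sharp Poincaré constant (only the first sine eigenfunction does), so the ratio is strictly less than C_P, consistent with ||u||_L² ≤ C_P ||u'||_L².


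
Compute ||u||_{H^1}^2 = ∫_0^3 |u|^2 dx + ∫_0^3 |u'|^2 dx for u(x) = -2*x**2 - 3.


||u||_{H^1}^2 = 2367/5

The H^1 norm (squared) on an interval (0, L) is
  ||u||_{H^1}^2 = ∫_0^L u(x)^2 dx + ∫_0^L u'(x)^2 dx.
Compute u'(x) = -4*x.
Then u(x)^2 = 4*x**4 + 12*x**2 + 9 and u'(x)^2 = 16*x**2.
Integrate each monomial from 0 to 3 using ∫_0^3 c·x^n dx = c·3^(n+1)/(n+1):
  ∫_0^3 u(x)^2 dx = ∫_0^3 (4*x^4 + 12*x^2 + 9) dx. Term by term:
    ∫_0^3 4*x^4 dx = 972/5;  ∫_0^3 12*x^2 dx = 108;  ∫_0^3 9 dx = 27.
  Sum: 972/5 + 108 + 27 = 1647/5.
  ∫_0^3 u'(x)^2 dx = ∫_0^3 (16*x^2) dx. Term by term:
    ∫_0^3 16*x^2 dx = 144.
Adding: ||u||_{H^1}^2 = 1647/5 + 144 = 2367/5.


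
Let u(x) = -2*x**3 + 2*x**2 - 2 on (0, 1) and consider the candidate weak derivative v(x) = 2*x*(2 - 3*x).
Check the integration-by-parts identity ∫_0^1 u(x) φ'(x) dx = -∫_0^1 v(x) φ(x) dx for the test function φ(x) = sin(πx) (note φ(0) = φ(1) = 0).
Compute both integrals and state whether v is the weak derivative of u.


LHS = -24/π^3 + 2/π, RHS = -24/π^3 + 2/π. Yes, v = u' weakly.

u(x) = -2*x**3 + 2*x**2 - 2, classical derivative u'(x) = -6*x**2 + 4*x.
φ(x) = sin(πx), so φ'(x) = π*cos(π*x).
Note φ(0) = φ(1) = 0, so the boundary term u·φ vanishes.
LHS = ∫_0^1 u(x) φ'(x) dx = ∫_0^1 (-2*π*x^3*cos(π*x) + 2*π*x^2*cos(π*x) - 2*π*cos(π*x)) dx. Term by term:
  ∫_0^1 -2*π*cos(π*x) dx = 0;  ∫_0^1 -2*π*x^3*cos(π*x) dx = -24/π^3 + 6/π;  ∫_0^1 2*π*x^2*cos(π*x) dx = -4/π.
Sum: 0 + -24/π^3 + 6/π − 4/π = -24/π^3 + 2/π.
So LHS = -24/π^3 + 2/π.
∫_0^1 v(x) φ(x) dx = ∫_0^1 (-6*x^2*sin(π*x) + 4*x*sin(π*x)) dx. Term by term:
  ∫_0^1 -6*x^2*sin(π*x) dx = -6/π + 24/π^3;  ∫_0^1 4*x*sin(π*x) dx = 4/π.
Sum: -6/π + 24/π^3 + 4/π = -2/π + 24/π^3.
So RHS = -∫_0^1 v(x) φ(x) dx = -24/π^3 + 2/π.
LHS = RHS, so the identity holds for this test φ.
Moreover u is smooth here and v(x) = u'(x) = -6*x**2 + 4*x pointwise, so the identity holds for every test function. Hence v is the weak derivative of u.


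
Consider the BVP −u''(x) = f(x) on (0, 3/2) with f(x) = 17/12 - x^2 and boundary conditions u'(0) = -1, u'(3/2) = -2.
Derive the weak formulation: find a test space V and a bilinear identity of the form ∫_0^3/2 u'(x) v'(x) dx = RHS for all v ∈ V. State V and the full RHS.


V = H^1(0, 3/2) (v unrestricted at boundary; u is determined up to an additive constant); weak form: ∫_0^3/2 u'v' dx = ∫_0^3/2 (17/12 - x^2) v dx − 2·v(3/2) + v(0) for all v ∈ V.

Multiply both sides by a test function v and integrate from 0 to 3/2:
  ∫_0^3/2 −u''(x) v(x) dx = ∫_0^3/2 f(x) v(x) dx.
Integrate the LHS by parts once:
  ∫_0^3/2 −u'' v dx = −[u'(x) v(x)]_0^3/2 + ∫_0^3/2 u'(x) v'(x) dx.
Thus ∫_0^3/2 u'(x) v'(x) dx = ∫_0^3/2 f(x) v(x) dx + [u'(x) v(x)]_0^3/2.
Choose V so that boundary terms are either known or forced to vanish.
u has inhomogeneous Neumann u'(0) = -1, u'(3/2) = -2. [u' v]_0^3/2 = (-2)·v(3/2) − (-1)·v(0) = − 2·v(3/2) + v(0). Take V = H^1(0, 3/2); boundary term becomes part of RHS.
Weak formulation: find u (satisfying any essential BC) such that ∫_0^3/2 u'(x) v'(x) dx = ∫_0^3/2 f v dx − 2·v(3/2) + v(0) for all v ∈ V (Neumann data are natural BCs: they enter the RHS as boundary terms).
Substituting f(x) = 17/12 - x^2, the right-hand side is ∫_0^3/2 (17/12 - x^2) v dx − 2·v(3/2) + v(0).
Compatibility check (pure Neumann): taking v ≡ 1 ∈ V gives 0 = ∫_0^3/2 f dx + (-2) − (-1), i.e. ∫_0^3/2 f dx must equal u'(0) − u'(3/2) = 1. Indeed ∫_0^3/2 (17/12 - x^2) dx = 1, so the data are compatible. The solution is then unique only up to an additive constant (fix it e.g. by requiring ∫_0^3/2 u dx = 0).


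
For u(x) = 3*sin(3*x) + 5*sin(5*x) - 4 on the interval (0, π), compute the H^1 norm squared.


||u||_{H^1(0,π)}^2 = -32 + 386*π

u'(x) = 9*cos(3*x) + 25*cos(5*x).
Expand u² and (u')² and integrate term by term on (0, π), using: for integers n ≥ 1, ∫_0^π sin²(nx) dx = ∫_0^π cos²(nx) dx = π/2; for n ≠ n', ∫_0^π sin(nx)sin(n'x) dx = ∫_0^π cos(nx)cos(n'x) dx = 0; and by product-to-sum, ∫_0^π sin(nx)cos(n'x) dx = ½∫_0^π [sin((n+n')x) + sin((n−n')x)] dx, which is 0 when n+n' is even and 2n/(n²−n'²) when n+n' is odd (it need not vanish on (0, π)). For the constant mode: ∫_0^π 1 dx = π, ∫_0^π cos(nx) dx = 0, ∫_0^π sin(nx) dx = (1−(−1)^n)/n.
  u² squared terms: (-4)²·∫1 dx = 16·π = 16*π;  (3)²·∫sin(3x)² dx = 9·π/2 = 9*π/2;  (5)²·∫sin(5x)² dx = 25·π/2 = 25*π/2.
  u² cross terms: 2·(-4)·(3)·∫1·sin(3x) dx = -24·(2/3) = -16;  2·(-4)·(5)·∫1·sin(5x) dx = -40·(2/5) = -16;  2·(3)·(5)·∫sin(3x)·sin(5x) dx = 30·(0) = 0.
  So ∫_0^π u² dx = 16*π + 9*π/2 + 25*π/2 − 16 − 16 + 0 = -32 + 33*π.
  (u')² squared terms: (9)²·∫cos(3x)² dx = 81·π/2 = 81*π/2;  (25)²·∫cos(5x)² dx = 625·π/2 = 625*π/2.
  (u')² cross terms: 2·(9)·(25)·∫cos(3x)·cos(5x) dx = 450·(0) = 0.
  So ∫_0^π (u')² dx = 81*π/2 + 625*π/2 + 0 = 353*π.
||u||_{H^1}^2 = (-32 + 33*π) + (353*π) = -32 + 386*π.


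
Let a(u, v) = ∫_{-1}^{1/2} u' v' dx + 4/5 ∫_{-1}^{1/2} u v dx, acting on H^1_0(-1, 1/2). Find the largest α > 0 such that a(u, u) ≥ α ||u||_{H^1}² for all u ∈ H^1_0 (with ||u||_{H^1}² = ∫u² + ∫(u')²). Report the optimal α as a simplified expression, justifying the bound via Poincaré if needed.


α = 4*(9 + 5*π^2)/(5*(9 + 4*π^2))

Coercivity of a(·,·) on H^1_0(-1, 1/2) means a(u, u) ≥ α ||u||_{H^1}² for every u ∈ H^1_0.
The interval has length L = 3/2, and Poincaré/coercivity depend only on L. Here a(u, u) = ∫(u')² + (4/5)·∫u².
Here 0 < c = 4/5 < 1. The condition a(u,u) ≥ α||u||_{H^1}² reads (1−α)∫(u')² ≥ (α−c)∫u². Any admissible α is ≤ 1 (rapidly oscillating u have ∫u²/∫(u')² → 0), and α = 1 would force 0 ≥ (1−c)∫u², impossible since c < 1; so 1−α > 0. By the sharp Poincaré inequality on H^1_0 of an interval of length L, ∫(u')² ≥ (π/L)²∫u² with equality for the first sine mode sin(π(x−x₀)/L) (x₀ the left endpoint), so the inequality holds for all u iff (1−α)(π/L)² ≥ α − c, i.e. α ≤ ((π/L)² + c)/((π/L)² + 1) = (1 + c(L/π)²)/(1 + (L/π)²). With (π/L)² = 4*π^2/9 and c = 4/5, the largest admissible constant is α = ((π/L)² + c)/((π/L)² + 1).
Simplifying, α = 4*(9 + 5*π^2)/(5*(9 + 4*π^2)).


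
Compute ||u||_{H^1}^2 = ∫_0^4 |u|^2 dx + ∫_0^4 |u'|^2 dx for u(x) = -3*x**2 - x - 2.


||u||_{H^1}^2 = 51308/15

The H^1 norm (squared) on an interval (0, L) is
  ||u||_{H^1}^2 = ∫_0^L u(x)^2 dx + ∫_0^L u'(x)^2 dx.
Compute u'(x) = -6*x - 1.
Then u(x)^2 = 9*x**4 + 6*x**3 + 13*x**2 + 4*x + 4 and u'(x)^2 = 36*x**2 + 12*x + 1.
Integrate each monomial from 0 to 4 using ∫_0^4 c·x^n dx = c·4^(n+1)/(n+1):
  ∫_0^4 u(x)^2 dx = ∫_0^4 (9*x^4 + 6*x^3 + 13*x^2 + 4*x + 4) dx. Term by term:
    ∫_0^4 9*x^4 dx = 9216/5;  ∫_0^4 6*x^3 dx = 384;  ∫_0^4 13*x^2 dx = 832/3;
    ∫_0^4 4*x dx = 32;  ∫_0^4 4 dx = 16.
  Sum: 9216/5 + 384 + 832/3 + 32 + 16 = 38288/15.
  ∫_0^4 u'(x)^2 dx = ∫_0^4 (36*x^2 + 12*x + 1) dx. Term by term:
    ∫_0^4 36*x^2 dx = 768;  ∫_0^4 12*x dx = 96;  ∫_0^4 1 dx = 4.
  Sum: 768 + 96 + 4 = 868.
Adding: ||u||_{H^1}^2 = 38288/15 + 868 = 51308/15.


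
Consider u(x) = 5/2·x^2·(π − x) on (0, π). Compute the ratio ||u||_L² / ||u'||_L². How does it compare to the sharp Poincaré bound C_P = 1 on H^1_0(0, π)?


||u||_L² / ||u'||_L² = sqrt(14)*π/14 < C_P = 1.

u(x) = 5/2·x^2·(π − x), so u'(x) = 5*x*(-3*x + 2*π)/2.
u(x) = 5/2·x^2·(π − x) vanishes at x = 0 and x = π, so u ∈ H^1_0(0, π). Differentiate via the product rule and integrate the resulting polynomials term by term.
  ∫_0^π u² dx = ∫_0^π (25*x^6/4 - 25*π*x^5/2 + 25*π^2*x^4/4) dx. Term by term:
    ∫_0^π 25*x^6/4 dx = 25*π^7/28;  ∫_0^π -25*π*x^5/2 dx = -25*π^7/12;  ∫_0^π 25*π^2*x^4/4 dx = 5*π^7/4.
  Sum: 25*π^7/28 − 25*π^7/12 + 5*π^7/4 = 5*π^7/84.
  ∫_0^π (u')² dx = ∫_0^π (225*x^4/4 - 75*π*x^3 + 25*π^2*x^2) dx. Term by term:
    ∫_0^π 225*x^4/4 dx = 45*π^5/4;  ∫_0^π -75*π*x^3 dx = -75*π^5/4;  ∫_0^π 25*π^2*x^2 dx = 25*π^5/3.
  Sum: 45*π^5/4 − 75*π^5/4 + 25*π^5/3 = 5*π^5/6.
∫_0^π u² dx = 5*π^7/84, so ||u||_L² = sqrt(105)*π^(7/2)/42.
∫_0^π (u')² dx = 5*π^5/6, so ||u'||_L² = sqrt(30)*π^(5/2)/6.
Ratio ||u||_L² / ||u'||_L² = sqrt(14)*π/14.
Sharp Poincaré constant on H^1_0(0, π) is C_P = L/π = 1, achieved by sin(x).
A polynomial bump cannot attain the sharp Poincaré constant (only the first sine eigenfunction does), so the ratio is strictly less than C_P, consistent with ||u||_L² ≤ C_P ||u'||_L².


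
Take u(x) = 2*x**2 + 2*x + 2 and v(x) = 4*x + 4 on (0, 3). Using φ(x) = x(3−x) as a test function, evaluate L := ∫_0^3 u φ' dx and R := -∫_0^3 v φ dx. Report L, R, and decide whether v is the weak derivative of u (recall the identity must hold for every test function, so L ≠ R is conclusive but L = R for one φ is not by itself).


LHS = -36, RHS = -45. No, v is not the weak derivative of u.

u(x) = 2*x**2 + 2*x + 2, classical derivative u'(x) = 4*x + 2.
φ(x) = x(3−x), so φ'(x) = 3 - 2*x.
Note φ(0) = φ(3) = 0, so the boundary term u·φ vanishes.
LHS = ∫_0^3 u(x) φ'(x) dx = ∫_0^3 (-4*x^3 + 2*x^2 + 2*x + 6) dx. Term by term:
  ∫_0^3 -4*x^3 dx = -81;  ∫_0^3 2*x^2 dx = 18;  ∫_0^3 2*x dx = 9;
  ∫_0^3 6 dx = 18.
Sum: -81 + 18 + 9 + 18 = -36.
So LHS = -36.
∫_0^3 v(x) φ(x) dx = ∫_0^3 (-4*x^3 + 8*x^2 + 12*x) dx. Term by term:
  ∫_0^3 -4*x^3 dx = -81;  ∫_0^3 8*x^2 dx = 72;  ∫_0^3 12*x dx = 54.
Sum: -81 + 72 + 54 = 45.
So RHS = -∫_0^3 v(x) φ(x) dx = -45.
LHS − RHS = 9 ≠ 0, so the identity fails.
(For a valid weak derivative the identity must hold for EVERY test function, in particular this one. The failure shows v is NOT the weak derivative of u.)
Correct weak derivative would be u'(x) = 4*x + 2.


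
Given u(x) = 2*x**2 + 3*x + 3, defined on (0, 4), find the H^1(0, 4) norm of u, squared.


||u||_{H^1}^2 = 41768/15

The H^1 norm (squared) on an interval (0, L) is
  ||u||_{H^1}^2 = ∫_0^L u(x)^2 dx + ∫_0^L u'(x)^2 dx.
Compute u'(x) = 4*x + 3.
Then u(x)^2 = 4*x**4 + 12*x**3 + 21*x**2 + 18*x + 9 and u'(x)^2 = 16*x**2 + 24*x + 9.
Integrate each monomial from 0 to 4 using ∫_0^4 c·x^n dx = c·4^(n+1)/(n+1):
  ∫_0^4 u(x)^2 dx = ∫_0^4 (4*x^4 + 12*x^3 + 21*x^2 + 18*x + 9) dx. Term by term:
    ∫_0^4 4*x^4 dx = 4096/5;  ∫_0^4 12*x^3 dx = 768;  ∫_0^4 21*x^2 dx = 448;
    ∫_0^4 18*x dx = 144;  ∫_0^4 9 dx = 36.
  Sum: 4096/5 + 768 + 448 + 144 + 36 = 11076/5.
  ∫_0^4 u'(x)^2 dx = ∫_0^4 (16*x^2 + 24*x + 9) dx. Term by term:
    ∫_0^4 16*x^2 dx = 1024/3;  ∫_0^4 24*x dx = 192;  ∫_0^4 9 dx = 36.
  Sum: 1024/3 + 192 + 36 = 1708/3.
Adding: ||u||_{H^1}^2 = 11076/5 + 1708/3 = 41768/15.
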